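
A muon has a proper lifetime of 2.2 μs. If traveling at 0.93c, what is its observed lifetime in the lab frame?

Proper lifetime τ₀ = 2.2 μs
γ = 1/√(1 - 0.93²) = 2.7206
τ = γτ₀ = 2.7206 × 2.2 μs = 5.985 μs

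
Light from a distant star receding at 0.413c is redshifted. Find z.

β = 0.413
(1+β)/(1-β) = 1.413/0.587 = 2.407
√(2.407) = 1.5515
z = 1.5515 - 1 = 0.5515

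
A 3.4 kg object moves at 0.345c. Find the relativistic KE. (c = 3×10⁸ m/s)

γ = 1/√(1 - 0.345²) = 1.06541
γ - 1 = 0.06541
KE = (γ-1)mc² = 0.06541 × 3.4 × (3×10⁸)² = 2.002×10¹⁶ J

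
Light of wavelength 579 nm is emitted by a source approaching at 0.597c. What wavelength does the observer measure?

β = 0.597
Wavelength Doppler factor = √(0.403/1.597) = √(0.25235) = 0.50234
λ_obs = 579 × 0.50234 = 290.9 nm (blueshift)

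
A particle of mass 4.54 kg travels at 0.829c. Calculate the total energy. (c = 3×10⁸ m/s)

γ = 1/√(1 - 0.829²) = 1.788
mc² = 4.54 × (3×10⁸)² = 4.086×10¹⁷ J
E = γmc² = 1.788 × 4.086×10¹⁷ = 7.306×10¹⁷ J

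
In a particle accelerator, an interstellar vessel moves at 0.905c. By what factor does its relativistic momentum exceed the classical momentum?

p_rel = γmv, p_class = mv
Ratio = γ = 1/√(1 - 0.905²)
= 1/√(0.180975) = 2.351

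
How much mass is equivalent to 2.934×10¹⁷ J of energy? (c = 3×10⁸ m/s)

From E = mc², we get m = E/c²
c² = (3×10⁸)² = 9×10¹⁶ m²/s²
m = 2.934×10¹⁷ / 9×10¹⁶ = 3.260 kg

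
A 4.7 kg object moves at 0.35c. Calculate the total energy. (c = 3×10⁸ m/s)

γ = 1/√(1 - 0.35²) = 1.0675
mc² = 4.7 × (3×10⁸)² = 4.230×10¹⁷ J
E = γmc² = 1.0675 × 4.230×10¹⁷ = 4.516×10¹⁷ J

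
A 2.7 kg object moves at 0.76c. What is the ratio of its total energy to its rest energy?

E = γmc², E₀ = mc²
E/E₀ = γ = 1/√(1 - 0.76²) = 1.539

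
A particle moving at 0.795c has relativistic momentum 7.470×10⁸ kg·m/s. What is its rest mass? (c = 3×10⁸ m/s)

γ = 1/√(1 - 0.795²) = 1.6485
v = 0.795 × 3×10⁸ = 2.385×10⁸ m/s
m = p/(γv) = 7.470×10⁸/(1.6485 × 2.385×10⁸) = 1.900 kg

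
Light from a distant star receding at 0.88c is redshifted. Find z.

β = 0.88
(1+β)/(1-β) = 1.88/0.12 = 15.667
√(15.667) = 3.958
z = 3.958 - 1 = 2.958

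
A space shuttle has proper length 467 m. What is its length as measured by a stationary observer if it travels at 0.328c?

Proper length L₀ = 467 m
γ = 1/√(1 - 0.328²) = 1.05856
L = L₀/γ = 467/1.05856 = 441.2 m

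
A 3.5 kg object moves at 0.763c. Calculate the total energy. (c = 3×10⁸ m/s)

γ = 1/√(1 - 0.763²) = 1.547
mc² = 3.5 × (3×10⁸)² = 3.150×10¹⁷ J
E = γmc² = 1.547 × 3.150×10¹⁷ = 4.873×10¹⁷ J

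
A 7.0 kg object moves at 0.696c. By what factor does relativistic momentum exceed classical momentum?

p_rel = γmv, p_class = mv
Ratio = γ = 1/√(1 - 0.696²) = 1.393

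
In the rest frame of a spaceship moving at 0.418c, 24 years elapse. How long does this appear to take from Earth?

Proper time Δt₀ = 24 years
γ = 1/√(1 - 0.418²) = 1.101
Δt = γΔt₀ = 1.101 × 24 = 26.42 years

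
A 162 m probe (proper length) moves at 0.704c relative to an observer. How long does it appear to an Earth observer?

Proper length L₀ = 162 m
γ = 1/√(1 - 0.704²) = 1.408
L = L₀/γ = 162/1.408 = 115.1 m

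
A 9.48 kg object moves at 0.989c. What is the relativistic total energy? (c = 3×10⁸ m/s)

γ = 1/√(1 - 0.989²) = 6.761
mc² = 9.48 × (3×10⁸)² = 8.532×10¹⁷ J
E = γmc² = 6.761 × 8.532×10¹⁷ = 5.768×10¹⁸ J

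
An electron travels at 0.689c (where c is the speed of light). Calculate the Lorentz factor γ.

v/c = 0.689, so (v/c)² = 0.474721
1 - (v/c)² = 0.525279
γ = 1/√(0.525279) = 1.380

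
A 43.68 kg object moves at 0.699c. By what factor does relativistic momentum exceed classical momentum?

p_rel = γmv, p_class = mv
Ratio = γ = 1/√(1 - 0.699²) = 1.398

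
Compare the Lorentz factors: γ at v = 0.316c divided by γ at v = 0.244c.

γ₁ = 1/√(1 - 0.316²) = 1.054
γ₂ = 1/√(1 - 0.244²) = 1.031
γ₁/γ₂ = 1.054/1.031 = 1.022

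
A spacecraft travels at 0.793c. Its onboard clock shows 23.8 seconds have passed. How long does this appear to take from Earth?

Proper time Δt₀ = 23.8 seconds
γ = 1/√(1 - 0.793²) = 1.6414
Δt = γΔt₀ = 1.6414 × 23.8 = 39.07 seconds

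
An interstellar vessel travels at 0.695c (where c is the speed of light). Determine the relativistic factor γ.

v/c = 0.695, so (v/c)² = 0.483025
1 - (v/c)² = 0.516975
γ = 1/√(0.516975) = 1.391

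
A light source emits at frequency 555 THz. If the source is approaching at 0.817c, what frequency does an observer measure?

β = v/c = 0.817
(1+β)/(1-β) = 1.817/0.183 = 9.929
Doppler factor = √(9.929) = 3.151
f_obs = 555 × 3.151 = 1749 THz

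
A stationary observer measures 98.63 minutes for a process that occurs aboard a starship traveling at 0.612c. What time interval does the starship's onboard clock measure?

Dilated time Δt = 98.63 minutes
γ = 1/√(1 - 0.612²) = 1.26445
Δt₀ = Δt/γ = 98.63/1.26445 = 78.00 minutes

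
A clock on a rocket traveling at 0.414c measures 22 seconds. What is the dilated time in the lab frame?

Proper time Δt₀ = 22 seconds
γ = 1/√(1 - 0.414²) = 1.0986
Δt = γΔt₀ = 1.0986 × 22 = 24.17 seconds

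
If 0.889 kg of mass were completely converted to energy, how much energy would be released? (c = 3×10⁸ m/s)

Using E = mc²:
c² = (3×10⁸)² = 9×10¹⁶ m²/s²
E = 0.889 × 9×10¹⁶ = 8.001×10¹⁶ J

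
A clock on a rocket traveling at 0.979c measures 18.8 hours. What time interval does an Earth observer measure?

Proper time Δt₀ = 18.8 hours
γ = 1/√(1 - 0.979²) = 4.9053
Δt = γΔt₀ = 4.9053 × 18.8 = 92.22 hours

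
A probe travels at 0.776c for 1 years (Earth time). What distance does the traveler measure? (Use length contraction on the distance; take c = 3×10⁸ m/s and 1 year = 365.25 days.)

Earth distance: d = v × t = 0.776c × 1 yr = 7.3466×10¹⁵ m
γ = 1.5855
d' = d/γ = 7.3466×10¹⁵/1.5855 = 4.634×10¹⁵ m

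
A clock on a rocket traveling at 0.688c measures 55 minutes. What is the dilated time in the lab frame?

Proper time Δt₀ = 55 minutes
γ = 1/√(1 - 0.688²) = 1.378
Δt = γΔt₀ = 1.378 × 55 = 75.79 minutes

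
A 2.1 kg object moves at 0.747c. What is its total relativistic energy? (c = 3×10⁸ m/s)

γ = 1/√(1 - 0.747²) = 1.504
mc² = 2.1 × (3×10⁸)² = 1.890×10¹⁷ J
E = γmc² = 1.504 × 1.890×10¹⁷ = 2.843×10¹⁷ J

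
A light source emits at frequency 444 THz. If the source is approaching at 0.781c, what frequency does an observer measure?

β = v/c = 0.781
(1+β)/(1-β) = 1.781/0.219 = 8.132
Doppler factor = √(8.132) = 2.852
f_obs = 444 × 2.852 = 1266 THz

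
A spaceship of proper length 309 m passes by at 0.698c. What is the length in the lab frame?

Proper length L₀ = 309 m
γ = 1/√(1 - 0.698²) = 1.396
L = L₀/γ = 309/1.396 = 221.3 m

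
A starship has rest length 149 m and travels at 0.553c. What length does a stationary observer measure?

Proper length L₀ = 149 m
γ = 1/√(1 - 0.553²) = 1.2002
L = L₀/γ = 149/1.2002 = 124.1 m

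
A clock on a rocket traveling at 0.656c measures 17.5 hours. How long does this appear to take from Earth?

Proper time Δt₀ = 17.5 hours
γ = 1/√(1 - 0.656²) = 1.325
Δt = γΔt₀ = 1.325 × 17.5 = 23.19 hours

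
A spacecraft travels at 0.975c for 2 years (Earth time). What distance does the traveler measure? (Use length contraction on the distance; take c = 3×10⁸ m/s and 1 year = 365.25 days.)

Earth distance: d = v × t = 0.975c × 2 yr = 1.846×10¹⁶ m
γ = 4.500
d' = d/γ = 1.846×10¹⁶/4.500 = 4.102×10¹⁵ m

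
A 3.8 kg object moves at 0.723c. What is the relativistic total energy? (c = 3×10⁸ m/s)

γ = 1/√(1 - 0.723²) = 1.4475
mc² = 3.8 × (3×10⁸)² = 3.420×10¹⁷ J
E = γmc² = 1.4475 × 3.420×10¹⁷ = 4.950×10¹⁷ J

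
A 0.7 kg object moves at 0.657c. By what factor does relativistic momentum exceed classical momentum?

p_rel = γmv, p_class = mv
Ratio = γ = 1/√(1 - 0.657²) = 1.326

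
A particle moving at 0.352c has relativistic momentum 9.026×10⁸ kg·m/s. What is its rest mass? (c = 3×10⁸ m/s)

γ = 1/√(1 - 0.352²) = 1.0684
v = 0.352 × 3×10⁸ = 1.056×10⁸ m/s
m = p/(γv) = 9.026×10⁸/(1.0684 × 1.056×10⁸) = 8.000 kg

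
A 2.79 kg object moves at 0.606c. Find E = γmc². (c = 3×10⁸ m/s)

γ = 1/√(1 - 0.606²) = 1.2571
mc² = 2.79 × (3×10⁸)² = 2.511×10¹⁷ J
E = γmc² = 1.2571 × 2.511×10¹⁷ = 3.157×10¹⁷ J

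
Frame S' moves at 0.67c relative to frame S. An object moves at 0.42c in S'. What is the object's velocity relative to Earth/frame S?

u = (u' + v)/(1 + u'v/c²)
Numerator: 0.42 + 0.67 = 1.09
Denominator: 1 + 0.2814 = 1.2814
u = 1.09/1.2814 = 0.8506c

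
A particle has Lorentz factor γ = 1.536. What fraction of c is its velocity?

From γ = 1/√(1 - v²/c²):
1/γ² = 1/1.536² = 0.4239
v²/c² = 1 - 0.4239 = 0.5761
v/c = √(0.5761) = 0.7590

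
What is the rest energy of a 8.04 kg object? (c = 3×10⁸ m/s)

c² = (3×10⁸)² = 9.000×10¹⁶ m²/s²
E₀ = mc² = 8.04 × 9.000×10¹⁶ = 7.236×10¹⁷ J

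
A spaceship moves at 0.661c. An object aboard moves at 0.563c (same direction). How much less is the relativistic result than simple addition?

Classical: u' + v = 0.563 + 0.661 = 1.224c
Relativistic: u = (0.563 + 0.661)/(1 + 0.372143) = 1.224/1.372143 = 0.8920c
Difference: 1.224 - 0.8920 = 0.3320c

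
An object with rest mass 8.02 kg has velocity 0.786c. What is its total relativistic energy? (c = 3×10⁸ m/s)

γ = 1/√(1 - 0.786²) = 1.618
mc² = 8.02 × (3×10⁸)² = 7.218×10¹⁷ J
E = γmc² = 1.618 × 7.218×10¹⁷ = 1.168×10¹⁸ J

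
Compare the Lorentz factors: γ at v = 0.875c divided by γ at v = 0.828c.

γ₁ = 1/√(1 - 0.875²) = 2.0656
γ₂ = 1/√(1 - 0.828²) = 1.7834
γ₁/γ₂ = 2.0656/1.7834 = 1.158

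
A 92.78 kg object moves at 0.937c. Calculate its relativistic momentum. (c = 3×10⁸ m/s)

γ = 1/√(1 - 0.937²) = 2.8626
v = 0.937 × 3×10⁸ = 2.811×10⁸ m/s
p = γmv = 2.8626 × 92.78 × 2.811×10⁸ = 7.466×10¹⁰ kg·m/s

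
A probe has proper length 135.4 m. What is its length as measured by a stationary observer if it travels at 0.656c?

Proper length L₀ = 135.4 m
γ = 1/√(1 - 0.656²) = 1.325
L = L₀/γ = 135.4/1.325 = 102.2 m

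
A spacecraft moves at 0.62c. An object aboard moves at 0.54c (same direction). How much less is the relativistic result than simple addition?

Classical: u' + v = 0.54 + 0.62 = 1.16c
Relativistic: u = (0.54 + 0.62)/(1 + 0.3348) = 1.16/1.3348 = 0.8690c
Difference: 1.16 - 0.8690 = 0.2910c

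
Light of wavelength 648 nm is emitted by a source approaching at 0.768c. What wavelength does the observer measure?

β = 0.768
Wavelength Doppler factor = √(0.232/1.768) = √(0.1312) = 0.3622
λ_obs = 648 × 0.3622 = 234.7 nm (blueshift)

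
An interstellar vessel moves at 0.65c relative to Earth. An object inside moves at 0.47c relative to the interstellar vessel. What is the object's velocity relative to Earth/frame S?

u = (u' + v)/(1 + u'v/c²)
Numerator: 0.47 + 0.65 = 1.12
Denominator: 1 + 0.3055 = 1.3055
u = 1.12/1.3055 = 0.8579c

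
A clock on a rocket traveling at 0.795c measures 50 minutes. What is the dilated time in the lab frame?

Proper time Δt₀ = 50 minutes
γ = 1/√(1 - 0.795²) = 1.6485
Δt = γΔt₀ = 1.6485 × 50 = 82.43 minutes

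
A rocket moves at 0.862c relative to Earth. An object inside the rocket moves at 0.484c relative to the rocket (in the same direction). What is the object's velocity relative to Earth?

u = (u' + v)/(1 + u'v/c²)
Numerator: 0.484 + 0.862 = 1.346
Denominator: 1 + 0.417208 = 1.417208
u = 1.346/1.417208 = 0.9498c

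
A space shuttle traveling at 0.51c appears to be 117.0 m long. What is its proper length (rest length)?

Contracted length L = 117.0 m
γ = 1/√(1 - 0.51²) = 1.1626
L₀ = γL = 1.1626 × 117.0 = 136.0 m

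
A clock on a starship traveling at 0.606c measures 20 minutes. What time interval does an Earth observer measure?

Proper time Δt₀ = 20 minutes
γ = 1/√(1 - 0.606²) = 1.257
Δt = γΔt₀ = 1.257 × 20 = 25.14 minutes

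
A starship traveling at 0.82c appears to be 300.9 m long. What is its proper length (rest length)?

Contracted length L = 300.9 m
γ = 1/√(1 - 0.82²) = 1.747
L₀ = γL = 1.747 × 300.9 = 525.7 m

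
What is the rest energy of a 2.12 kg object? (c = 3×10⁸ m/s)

c² = (3×10⁸)² = 9.000×10¹⁶ m²/s²
E₀ = mc² = 2.12 × 9.000×10¹⁶ = 1.908×10¹⁷ J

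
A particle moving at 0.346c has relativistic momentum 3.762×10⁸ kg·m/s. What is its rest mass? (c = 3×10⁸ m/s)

γ = 1/√(1 - 0.346²) = 1.066
v = 0.346 × 3×10⁸ = 1.038×10⁸ m/s
m = p/(γv) = 3.762×10⁸/(1.066 × 1.038×10⁸) = 3.400 kg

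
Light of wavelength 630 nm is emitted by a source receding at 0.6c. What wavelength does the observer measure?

β = 0.6
Wavelength Doppler factor = √(1.6/0.4) = √(4.000) = 2.000
λ_obs = 630 × 2.000 = 1260 nm (redshift)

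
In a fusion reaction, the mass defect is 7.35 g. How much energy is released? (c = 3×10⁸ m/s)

Convert mass defect: Δm = 7.35 g = 0.00735 kg
E = Δm·c² = 0.00735 × (3×10⁸)²
= 0.00735 × 9×10¹⁶ = 6.615×10¹⁴ J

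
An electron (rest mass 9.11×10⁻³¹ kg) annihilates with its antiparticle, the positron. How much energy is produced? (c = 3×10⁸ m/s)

Both particles have the same rest mass, so total mass = 2m
E = 2m·c² = 2 × 9.11×10⁻³¹ × (3×10⁸)²
= 2 × 9.11×10⁻³¹ × 9×10¹⁶
= 1.640×10⁻¹³ J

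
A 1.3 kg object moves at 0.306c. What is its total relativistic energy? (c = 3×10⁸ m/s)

γ = 1/√(1 - 0.306²) = 1.050
mc² = 1.3 × (3×10⁸)² = 1.170×10¹⁷ J
E = γmc² = 1.050 × 1.170×10¹⁷ = 1.229×10¹⁷ J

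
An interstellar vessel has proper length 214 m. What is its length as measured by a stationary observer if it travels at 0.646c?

Proper length L₀ = 214 m
γ = 1/√(1 - 0.646²) = 1.310
L = L₀/γ = 214/1.310 = 163.4 m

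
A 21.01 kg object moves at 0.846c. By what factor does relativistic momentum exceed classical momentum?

p_rel = γmv, p_class = mv
Ratio = γ = 1/√(1 - 0.846²) = 1.876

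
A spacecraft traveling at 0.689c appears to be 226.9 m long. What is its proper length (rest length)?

Contracted length L = 226.9 m
γ = 1/√(1 - 0.689²) = 1.380
L₀ = γL = 1.380 × 226.9 = 313.1 m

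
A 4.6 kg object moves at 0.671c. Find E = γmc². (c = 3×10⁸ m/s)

γ = 1/√(1 - 0.671²) = 1.3487
mc² = 4.6 × (3×10⁸)² = 4.140×10¹⁷ J
E = γmc² = 1.3487 × 4.140×10¹⁷ = 5.584×10¹⁷ J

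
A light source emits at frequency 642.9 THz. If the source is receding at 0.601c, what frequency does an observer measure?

β = v/c = 0.601
(1-β)/(1+β) = 0.399/1.601 = 0.2492
Doppler factor = √(0.2492) = 0.4992
f_obs = 642.9 × 0.4992 = 320.9 THz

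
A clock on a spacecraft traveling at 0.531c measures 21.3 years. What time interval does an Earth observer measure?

Proper time Δt₀ = 21.3 years
γ = 1/√(1 - 0.531²) = 1.1801
Δt = γΔt₀ = 1.1801 × 21.3 = 25.14 years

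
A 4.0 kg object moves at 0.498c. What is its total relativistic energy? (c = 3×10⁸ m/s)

γ = 1/√(1 - 0.498²) = 1.153
mc² = 4.0 × (3×10⁸)² = 3.600×10¹⁷ J
E = γmc² = 1.153 × 3.600×10¹⁷ = 4.151×10¹⁷ J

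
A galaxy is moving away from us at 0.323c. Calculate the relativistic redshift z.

β = 0.323
(1+β)/(1-β) = 1.323/0.677 = 1.954
√(1.954) = 1.3979
z = 1.3979 - 1 = 0.3979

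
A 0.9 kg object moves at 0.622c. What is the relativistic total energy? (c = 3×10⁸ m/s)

γ = 1/√(1 - 0.622²) = 1.277
mc² = 0.9 × (3×10⁸)² = 8.100×10¹⁶ J
E = γmc² = 1.277 × 8.100×10¹⁶ = 1.034×10¹⁷ J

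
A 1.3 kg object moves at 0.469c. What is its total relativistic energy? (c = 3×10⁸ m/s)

γ = 1/√(1 - 0.469²) = 1.1322
mc² = 1.3 × (3×10⁸)² = 1.170×10¹⁷ J
E = γmc² = 1.1322 × 1.170×10¹⁷ = 1.325×10¹⁷ J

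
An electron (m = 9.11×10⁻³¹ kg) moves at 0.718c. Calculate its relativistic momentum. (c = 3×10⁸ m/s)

γ = 1/√(1 - 0.718²) = 1.4367
v = 0.718 × 3×10⁸ = 2.154×10⁸ m/s
p = γmv = 1.4367 × 9.11×10⁻³¹ × 2.154×10⁸ = 2.819×10⁻²² kg·m/s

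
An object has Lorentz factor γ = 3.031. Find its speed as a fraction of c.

From γ = 1/√(1 - v²/c²):
1/γ² = 1/3.031² = 0.1088
v²/c² = 1 - 0.1088 = 0.8912
v/c = √(0.8912) = 0.9440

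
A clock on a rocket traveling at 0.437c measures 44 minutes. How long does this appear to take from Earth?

Proper time Δt₀ = 44 minutes
γ = 1/√(1 - 0.437²) = 1.1118
Δt = γΔt₀ = 1.1118 × 44 = 48.92 minutes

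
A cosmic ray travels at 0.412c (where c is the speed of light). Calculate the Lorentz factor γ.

v/c = 0.412, so (v/c)² = 0.169744
1 - (v/c)² = 0.830256
γ = 1/√(0.830256) = 1.097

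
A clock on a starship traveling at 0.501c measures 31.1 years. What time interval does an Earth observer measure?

Proper time Δt₀ = 31.1 years
γ = 1/√(1 - 0.501²) = 1.1555
Δt = γΔt₀ = 1.1555 × 31.1 = 35.94 years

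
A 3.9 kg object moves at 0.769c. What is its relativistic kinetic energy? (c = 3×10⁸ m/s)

γ = 1/√(1 - 0.769²) = 1.5643
γ - 1 = 0.5643
KE = (γ-1)mc² = 0.5643 × 3.9 × (3×10⁸)² = 1.981×10¹⁷ J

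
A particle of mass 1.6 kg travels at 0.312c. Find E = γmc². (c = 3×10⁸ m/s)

γ = 1/√(1 - 0.312²) = 1.053
mc² = 1.6 × (3×10⁸)² = 1.440×10¹⁷ J
E = γmc² = 1.053 × 1.440×10¹⁷ = 1.516×10¹⁷ J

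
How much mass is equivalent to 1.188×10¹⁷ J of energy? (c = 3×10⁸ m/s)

From E = mc², we get m = E/c²
c² = (3×10⁸)² = 9×10¹⁶ m²/s²
m = 1.188×10¹⁷ / 9×10¹⁶ = 1.320 kg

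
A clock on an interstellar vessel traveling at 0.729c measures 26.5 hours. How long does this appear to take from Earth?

Proper time Δt₀ = 26.5 hours
γ = 1/√(1 - 0.729²) = 1.4609
Δt = γΔt₀ = 1.4609 × 26.5 = 38.71 hours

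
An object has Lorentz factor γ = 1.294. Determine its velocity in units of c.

From γ = 1/√(1 - v²/c²):
1/γ² = 1/1.294² = 0.5972
v²/c² = 1 - 0.5972 = 0.4028
v/c = √(0.4028) = 0.6347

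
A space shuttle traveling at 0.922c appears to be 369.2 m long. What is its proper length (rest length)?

Contracted length L = 369.2 m
γ = 1/√(1 - 0.922²) = 2.5827
L₀ = γL = 2.5827 × 369.2 = 953.5 m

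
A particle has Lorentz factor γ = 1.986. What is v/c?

From γ = 1/√(1 - v²/c²):
1/γ² = 1/1.986² = 0.2535
v²/c² = 1 - 0.2535 = 0.7465
v/c = √(0.7465) = 0.8640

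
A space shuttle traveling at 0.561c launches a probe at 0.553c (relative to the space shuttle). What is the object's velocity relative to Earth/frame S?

u = (u' + v)/(1 + u'v/c²)
Numerator: 0.553 + 0.561 = 1.114
Denominator: 1 + 0.310233 = 1.310233
u = 1.114/1.310233 = 0.8502c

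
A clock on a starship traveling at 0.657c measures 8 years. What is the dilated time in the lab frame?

Proper time Δt₀ = 8 years
γ = 1/√(1 - 0.657²) = 1.326
Δt = γΔt₀ = 1.326 × 8 = 10.61 years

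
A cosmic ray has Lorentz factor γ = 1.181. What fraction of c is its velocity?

From γ = 1/√(1 - v²/c²):
1/γ² = 1/1.181² = 0.7170
v²/c² = 1 - 0.7170 = 0.2830
v/c = √(0.2830) = 0.5320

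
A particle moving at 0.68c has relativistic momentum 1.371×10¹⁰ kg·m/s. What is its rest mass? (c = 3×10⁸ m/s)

γ = 1/√(1 - 0.68²) = 1.36386
v = 0.68 × 3×10⁸ = 2.040×10⁸ m/s
m = p/(γv) = 1.371×10¹⁰/(1.36386 × 2.040×10⁸) = 49.28 kg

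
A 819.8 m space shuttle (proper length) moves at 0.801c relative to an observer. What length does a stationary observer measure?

Proper length L₀ = 819.8 m
γ = 1/√(1 - 0.801²) = 1.6704
L = L₀/γ = 819.8/1.6704 = 490.8 m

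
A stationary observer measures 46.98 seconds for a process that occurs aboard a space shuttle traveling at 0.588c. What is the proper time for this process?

Dilated time Δt = 46.98 seconds
γ = 1/√(1 - 0.588²) = 1.2363
Δt₀ = Δt/γ = 46.98/1.2363 = 38.00 seconds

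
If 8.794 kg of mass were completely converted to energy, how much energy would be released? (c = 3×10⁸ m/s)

Using E = mc²:
c² = (3×10⁸)² = 9×10¹⁶ m²/s²
E = 8.794 × 9×10¹⁶ = 7.915×10¹⁷ J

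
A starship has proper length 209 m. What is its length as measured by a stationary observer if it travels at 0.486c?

Proper length L₀ = 209 m
γ = 1/√(1 - 0.486²) = 1.144
L = L₀/γ = 209/1.144 = 182.7 m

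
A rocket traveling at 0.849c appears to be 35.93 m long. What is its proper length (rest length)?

Contracted length L = 35.93 m
γ = 1/√(1 - 0.849²) = 1.8925
L₀ = γL = 1.8925 × 35.93 = 68.00 m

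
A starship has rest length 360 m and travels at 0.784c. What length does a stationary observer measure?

Proper length L₀ = 360 m
γ = 1/√(1 - 0.784²) = 1.611
L = L₀/γ = 360/1.611 = 223.5 m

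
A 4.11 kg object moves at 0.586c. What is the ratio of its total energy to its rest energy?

E = γmc², E₀ = mc²
E/E₀ = γ = 1/√(1 - 0.586²) = 1.234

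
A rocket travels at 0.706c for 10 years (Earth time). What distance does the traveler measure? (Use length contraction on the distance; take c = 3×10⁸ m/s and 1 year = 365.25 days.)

Earth distance: d = v × t = 0.706c × 10 yr = 6.684×10¹⁶ m
γ = 1.412
d' = d/γ = 6.684×10¹⁶/1.412 = 4.734×10¹⁶ m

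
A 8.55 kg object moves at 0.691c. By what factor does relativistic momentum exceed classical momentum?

p_rel = γmv, p_class = mv
Ratio = γ = 1/√(1 - 0.691²) = 1.383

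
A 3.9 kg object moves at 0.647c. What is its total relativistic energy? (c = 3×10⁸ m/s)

γ = 1/√(1 - 0.647²) = 1.3115
mc² = 3.9 × (3×10⁸)² = 3.510×10¹⁷ J
E = γmc² = 1.3115 × 3.510×10¹⁷ = 4.603×10¹⁷ J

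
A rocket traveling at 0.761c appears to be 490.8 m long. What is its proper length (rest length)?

Contracted length L = 490.8 m
γ = 1/√(1 - 0.761²) = 1.5414
L₀ = γL = 1.5414 × 490.8 = 756.5 m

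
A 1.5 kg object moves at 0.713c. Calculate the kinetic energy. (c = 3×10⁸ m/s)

γ = 1/√(1 - 0.713²) = 1.4262
γ - 1 = 0.4262
KE = (γ-1)mc² = 0.4262 × 1.5 × (3×10⁸)² = 5.754×10¹⁶ J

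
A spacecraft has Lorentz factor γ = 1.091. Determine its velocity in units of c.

From γ = 1/√(1 - v²/c²):
1/γ² = 1/1.091² = 0.84014
v²/c² = 1 - 0.84014 = 0.15986
v/c = √(0.15986) = 0.3998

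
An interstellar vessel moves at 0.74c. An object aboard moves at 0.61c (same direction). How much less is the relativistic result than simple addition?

Classical: u' + v = 0.61 + 0.74 = 1.35c
Relativistic: u = (0.61 + 0.74)/(1 + 0.4514) = 1.35/1.4514 = 0.9301c
Difference: 1.35 - 0.9301 = 0.4199c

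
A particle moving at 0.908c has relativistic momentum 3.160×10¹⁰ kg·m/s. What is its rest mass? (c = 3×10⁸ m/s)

γ = 1/√(1 - 0.908²) = 2.387
v = 0.908 × 3×10⁸ = 2.724×10⁸ m/s
m = p/(γv) = 3.160×10¹⁰/(2.387 × 2.724×10⁸) = 48.60 kg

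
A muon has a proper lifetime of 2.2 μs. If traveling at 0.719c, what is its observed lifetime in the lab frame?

Proper lifetime τ₀ = 2.2 μs
γ = 1/√(1 - 0.719²) = 1.4388
τ = γτ₀ = 1.4388 × 2.2 μs = 3.165 μs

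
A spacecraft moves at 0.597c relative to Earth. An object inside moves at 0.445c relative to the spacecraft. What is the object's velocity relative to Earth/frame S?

u = (u' + v)/(1 + u'v/c²)
Numerator: 0.445 + 0.597 = 1.042
Denominator: 1 + 0.265665 = 1.265665
u = 1.042/1.265665 = 0.8233c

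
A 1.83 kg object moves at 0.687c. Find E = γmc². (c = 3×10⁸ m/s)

γ = 1/√(1 - 0.687²) = 1.3762
mc² = 1.83 × (3×10⁸)² = 1.647×10¹⁷ J
E = γmc² = 1.3762 × 1.647×10¹⁷ = 2.267×10¹⁷ J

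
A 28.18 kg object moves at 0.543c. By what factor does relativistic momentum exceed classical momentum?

p_rel = γmv, p_class = mv
Ratio = γ = 1/√(1 - 0.543²) = 1.191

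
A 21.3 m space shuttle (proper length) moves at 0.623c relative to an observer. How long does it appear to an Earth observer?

Proper length L₀ = 21.3 m
γ = 1/√(1 - 0.623²) = 1.2784
L = L₀/γ = 21.3/1.2784 = 16.66 m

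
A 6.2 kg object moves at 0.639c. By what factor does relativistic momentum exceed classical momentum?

p_rel = γmv, p_class = mv
Ratio = γ = 1/√(1 - 0.639²) = 1.300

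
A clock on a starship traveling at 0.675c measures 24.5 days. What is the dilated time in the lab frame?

Proper time Δt₀ = 24.5 days
γ = 1/√(1 - 0.675²) = 1.35535
Δt = γΔt₀ = 1.35535 × 24.5 = 33.21 days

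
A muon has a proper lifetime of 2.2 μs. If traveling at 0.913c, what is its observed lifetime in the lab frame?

Proper lifetime τ₀ = 2.2 μs
γ = 1/√(1 - 0.913²) = 2.4512
τ = γτ₀ = 2.4512 × 2.2 μs = 5.393 μs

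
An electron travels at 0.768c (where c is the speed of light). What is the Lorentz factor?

v/c = 0.768, so (v/c)² = 0.589824
1 - (v/c)² = 0.410176
γ = 1/√(0.410176) = 1.561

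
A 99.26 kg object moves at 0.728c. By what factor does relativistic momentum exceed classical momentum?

p_rel = γmv, p_class = mv
Ratio = γ = 1/√(1 - 0.728²) = 1.459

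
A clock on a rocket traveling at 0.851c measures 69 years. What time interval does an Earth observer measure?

Proper time Δt₀ = 69 years
γ = 1/√(1 - 0.851²) = 1.904
Δt = γΔt₀ = 1.904 × 69 = 131.4 years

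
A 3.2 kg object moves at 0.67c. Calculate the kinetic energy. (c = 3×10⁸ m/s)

γ = 1/√(1 - 0.67²) = 1.34705
γ - 1 = 0.34705
KE = (γ-1)mc² = 0.34705 × 3.2 × (3×10⁸)² = 9.995×10¹⁶ J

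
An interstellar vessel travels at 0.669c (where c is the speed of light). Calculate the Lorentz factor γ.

v/c = 0.669, so (v/c)² = 0.447561
1 - (v/c)² = 0.552439
γ = 1/√(0.552439) = 1.345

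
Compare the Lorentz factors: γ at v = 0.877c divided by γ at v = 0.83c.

γ₁ = 1/√(1 - 0.877²) = 2.081
γ₂ = 1/√(1 - 0.83²) = 1.793
γ₁/γ₂ = 2.081/1.793 = 1.161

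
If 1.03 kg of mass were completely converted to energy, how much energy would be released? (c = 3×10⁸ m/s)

Using E = mc²:
c² = (3×10⁸)² = 9×10¹⁶ m²/s²
E = 1.03 × 9×10¹⁶ = 9.270×10¹⁶ J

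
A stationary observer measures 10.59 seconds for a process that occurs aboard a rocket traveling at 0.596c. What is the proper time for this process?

Dilated time Δt = 10.59 seconds
γ = 1/√(1 - 0.596²) = 1.24535
Δt₀ = Δt/γ = 10.59/1.24535 = 8.504 seconds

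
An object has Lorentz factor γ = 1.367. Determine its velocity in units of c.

From γ = 1/√(1 - v²/c²):
1/γ² = 1/1.367² = 0.5351
v²/c² = 1 - 0.5351 = 0.4649
v/c = √(0.4649) = 0.6818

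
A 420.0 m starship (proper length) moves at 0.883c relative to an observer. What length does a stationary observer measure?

Proper length L₀ = 420.0 m
γ = 1/√(1 - 0.883²) = 2.131
L = L₀/γ = 420.0/2.131 = 197.1 m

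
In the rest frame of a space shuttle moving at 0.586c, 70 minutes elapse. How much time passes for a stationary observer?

Proper time Δt₀ = 70 minutes
γ = 1/√(1 - 0.586²) = 1.2341
Δt = γΔt₀ = 1.2341 × 70 = 86.39 minutes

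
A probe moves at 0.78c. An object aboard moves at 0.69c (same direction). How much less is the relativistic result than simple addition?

Classical: u' + v = 0.69 + 0.78 = 1.47c
Relativistic: u = (0.69 + 0.78)/(1 + 0.5382) = 1.47/1.5382 = 0.9557c
Difference: 1.47 - 0.9557 = 0.5143c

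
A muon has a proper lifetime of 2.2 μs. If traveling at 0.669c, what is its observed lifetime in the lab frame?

Proper lifetime τ₀ = 2.2 μs
γ = 1/√(1 - 0.669²) = 1.3454
τ = γτ₀ = 1.3454 × 2.2 μs = 2.960 μs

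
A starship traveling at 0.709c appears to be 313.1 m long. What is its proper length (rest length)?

Contracted length L = 313.1 m
γ = 1/√(1 - 0.709²) = 1.418
L₀ = γL = 1.418 × 313.1 = 444.0 m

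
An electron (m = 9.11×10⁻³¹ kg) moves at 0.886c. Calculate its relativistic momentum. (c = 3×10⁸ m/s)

γ = 1/√(1 - 0.886²) = 2.1566
v = 0.886 × 3×10⁸ = 2.658×10⁸ m/s
p = γmv = 2.1566 × 9.11×10⁻³¹ × 2.658×10⁸ = 5.222×10⁻²² kg·m/s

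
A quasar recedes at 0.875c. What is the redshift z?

β = 0.875
(1+β)/(1-β) = 1.875/0.125 = 15.00
√(15.00) = 3.873
z = 3.873 - 1 = 2.873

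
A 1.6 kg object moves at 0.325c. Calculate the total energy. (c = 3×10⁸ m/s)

γ = 1/√(1 - 0.325²) = 1.0574
mc² = 1.6 × (3×10⁸)² = 1.440×10¹⁷ J
E = γmc² = 1.0574 × 1.440×10¹⁷ = 1.523×10¹⁷ J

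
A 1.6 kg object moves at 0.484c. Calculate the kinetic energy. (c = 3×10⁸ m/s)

γ = 1/√(1 - 0.484²) = 1.1428
γ - 1 = 0.1428
KE = (γ-1)mc² = 0.1428 × 1.6 × (3×10⁸)² = 2.056×10¹⁶ J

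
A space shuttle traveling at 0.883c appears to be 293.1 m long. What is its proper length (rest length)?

Contracted length L = 293.1 m
γ = 1/√(1 - 0.883²) = 2.130502
L₀ = γL = 2.130502 × 293.1 = 624.5 m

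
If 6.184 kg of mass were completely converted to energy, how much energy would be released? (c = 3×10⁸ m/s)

Using E = mc²:
c² = (3×10⁸)² = 9×10¹⁶ m²/s²
E = 6.184 × 9×10¹⁶ = 5.566×10¹⁷ J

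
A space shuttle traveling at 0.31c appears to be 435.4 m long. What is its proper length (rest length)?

Contracted length L = 435.4 m
γ = 1/√(1 - 0.31²) = 1.052
L₀ = γL = 1.052 × 435.4 = 458.0 m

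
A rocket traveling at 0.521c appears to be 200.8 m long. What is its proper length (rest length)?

Contracted length L = 200.8 m
γ = 1/√(1 - 0.521²) = 1.172
L₀ = γL = 1.172 × 200.8 = 235.3 m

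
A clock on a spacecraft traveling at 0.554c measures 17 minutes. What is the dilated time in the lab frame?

Proper time Δt₀ = 17 minutes
γ = 1/√(1 - 0.554²) = 1.201
Δt = γΔt₀ = 1.201 × 17 = 20.42 minutes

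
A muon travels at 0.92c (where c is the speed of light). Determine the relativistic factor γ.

v/c = 0.92, so (v/c)² = 0.8464
1 - (v/c)² = 0.1536
γ = 1/√(0.1536) = 2.552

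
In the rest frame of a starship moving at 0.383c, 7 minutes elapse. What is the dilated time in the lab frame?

Proper time Δt₀ = 7 minutes
γ = 1/√(1 - 0.383²) = 1.0825
Δt = γΔt₀ = 1.0825 × 7 = 7.578 minutes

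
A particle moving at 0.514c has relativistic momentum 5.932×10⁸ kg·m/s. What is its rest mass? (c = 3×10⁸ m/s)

γ = 1/√(1 - 0.514²) = 1.1658
v = 0.514 × 3×10⁸ = 1.542×10⁸ m/s
m = p/(γv) = 5.932×10⁸/(1.1658 × 1.542×10⁸) = 3.300 kg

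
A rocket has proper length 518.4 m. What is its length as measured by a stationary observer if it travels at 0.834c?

Proper length L₀ = 518.4 m
γ = 1/√(1 - 0.834²) = 1.8124
L = L₀/γ = 518.4/1.8124 = 286.0 m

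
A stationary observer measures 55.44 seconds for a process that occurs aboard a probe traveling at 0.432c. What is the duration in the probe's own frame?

Dilated time Δt = 55.44 seconds
γ = 1/√(1 - 0.432²) = 1.1088
Δt₀ = Δt/γ = 55.44/1.1088 = 50.00 seconds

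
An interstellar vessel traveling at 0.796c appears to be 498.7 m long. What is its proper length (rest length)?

Contracted length L = 498.7 m
γ = 1/√(1 - 0.796²) = 1.652
L₀ = γL = 1.652 × 498.7 = 823.9 m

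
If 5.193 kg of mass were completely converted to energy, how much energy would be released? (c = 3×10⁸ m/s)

Using E = mc²:
c² = (3×10⁸)² = 9×10¹⁶ m²/s²
E = 5.193 × 9×10¹⁶ = 4.674×10¹⁷ J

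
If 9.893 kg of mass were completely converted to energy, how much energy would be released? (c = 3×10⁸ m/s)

Using E = mc²:
c² = (3×10⁸)² = 9×10¹⁶ m²/s²
E = 9.893 × 9×10¹⁶ = 8.904×10¹⁷ J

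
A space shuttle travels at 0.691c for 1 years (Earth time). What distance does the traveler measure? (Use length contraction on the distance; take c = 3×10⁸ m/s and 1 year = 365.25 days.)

Earth distance: d = v × t = 0.691c × 1 yr = 6.5419×10¹⁵ m
γ = 1.3834
d' = d/γ = 6.5419×10¹⁵/1.3834 = 4.729×10¹⁵ m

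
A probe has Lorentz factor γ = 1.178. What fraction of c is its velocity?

From γ = 1/√(1 - v²/c²):
1/γ² = 1/1.178² = 0.7206
v²/c² = 1 - 0.7206 = 0.2794
v/c = √(0.2794) = 0.5286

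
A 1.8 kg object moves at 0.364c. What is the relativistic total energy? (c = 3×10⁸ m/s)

γ = 1/√(1 - 0.364²) = 1.0737
mc² = 1.8 × (3×10⁸)² = 1.620×10¹⁷ J
E = γmc² = 1.0737 × 1.620×10¹⁷ = 1.739×10¹⁷ J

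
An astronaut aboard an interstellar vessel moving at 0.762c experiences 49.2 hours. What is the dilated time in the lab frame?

Proper time Δt₀ = 49.2 hours
γ = 1/√(1 - 0.762²) = 1.54422
Δt = γΔt₀ = 1.54422 × 49.2 = 75.98 hours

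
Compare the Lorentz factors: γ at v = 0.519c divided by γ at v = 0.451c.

γ₁ = 1/√(1 - 0.519²) = 1.1699
γ₂ = 1/√(1 - 0.451²) = 1.1204
γ₁/γ₂ = 1.1699/1.1204 = 1.044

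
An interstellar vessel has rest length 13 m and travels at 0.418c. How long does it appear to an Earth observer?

Proper length L₀ = 13 m
γ = 1/√(1 - 0.418²) = 1.101
L = L₀/γ = 13/1.101 = 11.81 m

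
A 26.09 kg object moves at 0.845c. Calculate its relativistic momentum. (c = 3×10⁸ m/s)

γ = 1/√(1 - 0.845²) = 1.870
v = 0.845 × 3×10⁸ = 2.535×10⁸ m/s
p = γmv = 1.870 × 26.09 × 2.535×10⁸ = 1.237×10¹⁰ kg·m/s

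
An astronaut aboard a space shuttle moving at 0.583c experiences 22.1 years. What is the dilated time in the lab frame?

Proper time Δt₀ = 22.1 years
γ = 1/√(1 - 0.583²) = 1.2308
Δt = γΔt₀ = 1.2308 × 22.1 = 27.20 years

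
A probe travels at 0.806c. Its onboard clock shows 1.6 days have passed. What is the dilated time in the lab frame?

Proper time Δt₀ = 1.6 days
γ = 1/√(1 - 0.806²) = 1.6894
Δt = γΔt₀ = 1.6894 × 1.6 = 2.703 days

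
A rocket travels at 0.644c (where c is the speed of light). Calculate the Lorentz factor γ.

v/c = 0.644, so (v/c)² = 0.414736
1 - (v/c)² = 0.585264
γ = 1/√(0.585264) = 1.307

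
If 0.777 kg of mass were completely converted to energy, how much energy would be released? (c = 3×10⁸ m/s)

Using E = mc²:
c² = (3×10⁸)² = 9×10¹⁶ m²/s²
E = 0.777 × 9×10¹⁶ = 6.993×10¹⁶ J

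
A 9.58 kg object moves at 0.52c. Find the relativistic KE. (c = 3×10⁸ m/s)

γ = 1/√(1 - 0.52²) = 1.1707
γ - 1 = 0.1707
KE = (γ-1)mc² = 0.1707 × 9.58 × (3×10⁸)² = 1.472×10¹⁷ J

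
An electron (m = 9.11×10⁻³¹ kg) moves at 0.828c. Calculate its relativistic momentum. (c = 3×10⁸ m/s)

γ = 1/√(1 - 0.828²) = 1.7834
v = 0.828 × 3×10⁸ = 2.484×10⁸ m/s
p = γmv = 1.7834 × 9.11×10⁻³¹ × 2.484×10⁸ = 4.036×10⁻²² kg·m/s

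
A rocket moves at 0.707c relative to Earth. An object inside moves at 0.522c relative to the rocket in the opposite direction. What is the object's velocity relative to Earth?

Object's velocity in rocket frame is u' = -0.522c
u = (u' + v)/(1 + u'v/c²) = (v - 0.522)/(1 - 0.522·v/c²)
Numerator: 0.707 - 0.522 = 0.185
Denominator: 1 - 0.369054 = 0.630946
u = 0.185/0.630946 = 0.2932c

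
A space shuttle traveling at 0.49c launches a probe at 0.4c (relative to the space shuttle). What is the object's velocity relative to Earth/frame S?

u = (u' + v)/(1 + u'v/c²)
Numerator: 0.4 + 0.49 = 0.89
Denominator: 1 + 0.196 = 1.196
u = 0.89/1.196 = 0.7441c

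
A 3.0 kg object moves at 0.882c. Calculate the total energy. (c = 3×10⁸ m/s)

γ = 1/√(1 - 0.882²) = 2.122
mc² = 3.0 × (3×10⁸)² = 2.700×10¹⁷ J
E = γmc² = 2.122 × 2.700×10¹⁷ = 5.729×10¹⁷ J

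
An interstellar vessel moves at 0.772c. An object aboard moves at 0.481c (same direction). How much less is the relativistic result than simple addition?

Classical: u' + v = 0.481 + 0.772 = 1.253c
Relativistic: u = (0.481 + 0.772)/(1 + 0.371332) = 1.253/1.371332 = 0.9137c
Difference: 1.253 - 0.9137 = 0.3393c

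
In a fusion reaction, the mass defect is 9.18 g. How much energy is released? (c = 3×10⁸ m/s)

Convert mass defect: Δm = 9.18 g = 0.00918 kg
E = Δm·c² = 0.00918 × (3×10⁸)²
= 0.00918 × 9×10¹⁶ = 8.262×10¹⁴ J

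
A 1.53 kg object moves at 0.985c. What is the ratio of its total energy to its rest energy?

E = γmc², E₀ = mc²
E/E₀ = γ = 1/√(1 - 0.985²) = 5.795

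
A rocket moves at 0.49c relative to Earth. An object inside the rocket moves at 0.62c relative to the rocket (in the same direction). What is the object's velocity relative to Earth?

u = (u' + v)/(1 + u'v/c²)
Numerator: 0.62 + 0.49 = 1.11
Denominator: 1 + 0.3038 = 1.3038
u = 1.11/1.3038 = 0.8514c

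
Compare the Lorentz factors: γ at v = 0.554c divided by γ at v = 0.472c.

γ₁ = 1/√(1 - 0.554²) = 1.201
γ₂ = 1/√(1 - 0.472²) = 1.134
γ₁/γ₂ = 1.201/1.134 = 1.059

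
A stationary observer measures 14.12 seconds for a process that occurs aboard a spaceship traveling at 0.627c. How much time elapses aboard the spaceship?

Dilated time Δt = 14.12 seconds
γ = 1/√(1 - 0.627²) = 1.284
Δt₀ = Δt/γ = 14.12/1.284 = 11.00 seconds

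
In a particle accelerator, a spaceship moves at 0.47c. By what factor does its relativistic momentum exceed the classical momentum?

p_rel = γmv, p_class = mv
Ratio = γ = 1/√(1 - 0.47²)
= 1/√(0.7791) = 1.133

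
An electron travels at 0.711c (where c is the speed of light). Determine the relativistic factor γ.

v/c = 0.711, so (v/c)² = 0.505521
1 - (v/c)² = 0.494479
γ = 1/√(0.494479) = 1.422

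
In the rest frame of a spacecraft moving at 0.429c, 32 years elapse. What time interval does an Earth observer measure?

Proper time Δt₀ = 32 years
γ = 1/√(1 - 0.429²) = 1.10705
Δt = γΔt₀ = 1.10705 × 32 = 35.43 years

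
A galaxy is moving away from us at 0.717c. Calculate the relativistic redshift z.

β = 0.717
(1+β)/(1-β) = 1.717/0.283 = 6.067
√(6.067) = 2.463
z = 2.463 - 1 = 1.463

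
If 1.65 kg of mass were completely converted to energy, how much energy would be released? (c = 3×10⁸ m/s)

Using E = mc²:
c² = (3×10⁸)² = 9×10¹⁶ m²/s²
E = 1.65 × 9×10¹⁶ = 1.485×10¹⁷ J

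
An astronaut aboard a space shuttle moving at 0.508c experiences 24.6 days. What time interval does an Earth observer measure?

Proper time Δt₀ = 24.6 days
γ = 1/√(1 - 0.508²) = 1.161
Δt = γΔt₀ = 1.161 × 24.6 = 28.56 days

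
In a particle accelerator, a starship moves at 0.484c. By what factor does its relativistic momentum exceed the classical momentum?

p_rel = γmv, p_class = mv
Ratio = γ = 1/√(1 - 0.484²)
= 1/√(0.765744) = 1.143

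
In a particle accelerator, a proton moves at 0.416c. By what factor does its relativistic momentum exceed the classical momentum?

p_rel = γmv, p_class = mv
Ratio = γ = 1/√(1 - 0.416²)
= 1/√(0.826944) = 1.100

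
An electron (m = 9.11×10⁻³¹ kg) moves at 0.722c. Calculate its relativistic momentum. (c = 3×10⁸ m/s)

γ = 1/√(1 - 0.722²) = 1.4453
v = 0.722 × 3×10⁸ = 2.166×10⁸ m/s
p = γmv = 1.4453 × 9.11×10⁻³¹ × 2.166×10⁸ = 2.852×10⁻²² kg·m/s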